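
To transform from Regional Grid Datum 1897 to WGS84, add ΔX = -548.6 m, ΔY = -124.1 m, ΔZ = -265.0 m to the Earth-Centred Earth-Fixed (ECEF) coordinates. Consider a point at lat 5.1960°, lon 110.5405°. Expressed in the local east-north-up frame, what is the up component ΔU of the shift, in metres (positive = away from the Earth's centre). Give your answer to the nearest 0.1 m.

ΔU = 52.0 m

At φ = 5.1960°, λ = 110.5405°: sin φ = 0.090563, cos φ = 0.995891, sin λ = 0.936424, cos λ = -0.350869.
ΔU = cos φ cos λ·ΔX + cos φ sin λ·ΔY + sin φ·ΔZ = (0.995891)(-0.350869)(-548.6) + (0.995891)(0.936424)(-124.1) + (0.090563)(-265.0) = 51.96 m.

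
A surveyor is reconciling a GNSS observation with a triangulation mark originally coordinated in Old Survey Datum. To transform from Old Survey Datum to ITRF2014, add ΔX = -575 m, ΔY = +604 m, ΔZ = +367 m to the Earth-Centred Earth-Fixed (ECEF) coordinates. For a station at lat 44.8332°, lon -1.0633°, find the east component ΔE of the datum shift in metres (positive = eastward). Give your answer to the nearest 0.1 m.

At φ = 44.8332°, λ = -1.0633°: sin φ = 0.705045, cos φ = 0.709162, sin λ = -0.018557, cos λ = 0.999828.
ΔE = −sin λ·ΔX + cos λ·ΔY = −(-0.018557)·(-575) + (0.999828)·(604) = 593.23 m.

ΔE = 593.2 m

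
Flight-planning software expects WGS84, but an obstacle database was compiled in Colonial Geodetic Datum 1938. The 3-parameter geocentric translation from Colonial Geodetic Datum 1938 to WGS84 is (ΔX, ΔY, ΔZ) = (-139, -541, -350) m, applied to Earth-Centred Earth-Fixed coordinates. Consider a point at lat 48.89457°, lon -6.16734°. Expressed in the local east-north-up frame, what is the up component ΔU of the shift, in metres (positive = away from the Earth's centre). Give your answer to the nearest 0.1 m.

ΔU = -316.4 m

At φ = 48.89457°, λ = -6.16734°: sin φ = 0.753501, cos φ = 0.657447, sin λ = -0.107433, cos λ = 0.994212.
ΔU = cos φ cos λ·ΔX + cos φ sin λ·ΔY + sin φ·ΔZ = (0.657447)(0.994212)(-139) + (0.657447)(-0.107433)(-541) + (0.753501)(-350) = -316.37 m.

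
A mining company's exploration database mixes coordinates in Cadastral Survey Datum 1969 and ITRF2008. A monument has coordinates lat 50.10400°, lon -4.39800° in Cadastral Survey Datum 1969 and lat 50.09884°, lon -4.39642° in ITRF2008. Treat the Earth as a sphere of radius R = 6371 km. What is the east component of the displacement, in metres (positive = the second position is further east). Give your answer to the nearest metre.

ΔE = 113 m

Δφ = 50.09884° − 50.10400° = -0.00516°; Δλ = -4.39642° − -4.39800° = +0.00158°.
1° along a meridian = πR/180 = 111195 m.
ΔN = Δφ × 111195 = -573.8 m; ΔE = Δλ × 111195 × cos(50.10400°) = +0.00158 × 111195 × 0.641396 = 112.7 m.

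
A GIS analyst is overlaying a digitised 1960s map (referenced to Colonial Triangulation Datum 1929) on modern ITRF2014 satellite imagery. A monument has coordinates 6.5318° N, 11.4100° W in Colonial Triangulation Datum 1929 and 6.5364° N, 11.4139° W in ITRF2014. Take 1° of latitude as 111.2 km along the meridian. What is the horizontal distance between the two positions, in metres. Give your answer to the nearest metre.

669 m

Δφ = 6.5364° − 6.5318° = +0.0046°; Δλ = -11.4139° − -11.4100° = -0.0039°.
ΔN = Δφ × 111200 = 511.5 m; ΔE = Δλ × 111200 × cos(6.5318°) = -0.0039 × 111200 × 0.993509 = -430.9 m.
Distance = √(ΔE² + ΔN²) = √((-430.9)² + 511.5²) = 668.8 m.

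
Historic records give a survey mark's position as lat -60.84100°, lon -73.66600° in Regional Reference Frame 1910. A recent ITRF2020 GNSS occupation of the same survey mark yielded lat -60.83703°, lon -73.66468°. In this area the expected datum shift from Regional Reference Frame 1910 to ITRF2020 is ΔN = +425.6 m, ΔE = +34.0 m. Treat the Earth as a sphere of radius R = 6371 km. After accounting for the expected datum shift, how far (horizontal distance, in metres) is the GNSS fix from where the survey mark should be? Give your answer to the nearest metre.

Observed coordinate differences: Δφ = +0.00397°, Δλ = +0.00132°.
Converting to metres (1° lat = 111195 m, cos φ = 0.487235): observed ΔN = 441.4 m, observed ΔE = 71.5 m.
Subtracting the expected shift leaves a residual of 441.4 − (425.6) = 15.8 m north and 71.5 − (34.0) = 37.5 m east.
Residual distance = √(15.8² + 37.5²) = 40.7 m.

41 m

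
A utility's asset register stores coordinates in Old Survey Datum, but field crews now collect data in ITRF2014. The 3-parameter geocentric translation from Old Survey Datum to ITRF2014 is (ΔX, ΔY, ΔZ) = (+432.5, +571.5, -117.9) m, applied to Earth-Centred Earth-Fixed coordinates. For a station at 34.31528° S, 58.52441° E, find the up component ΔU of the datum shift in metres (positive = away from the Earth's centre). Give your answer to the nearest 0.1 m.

ΔU = 655.6 m

The local up (radial) axis is (cos φ cos λ, cos φ sin λ, sin φ), giving ΔU = 186.518 + 402.576 + 66.466 = 655.56 m.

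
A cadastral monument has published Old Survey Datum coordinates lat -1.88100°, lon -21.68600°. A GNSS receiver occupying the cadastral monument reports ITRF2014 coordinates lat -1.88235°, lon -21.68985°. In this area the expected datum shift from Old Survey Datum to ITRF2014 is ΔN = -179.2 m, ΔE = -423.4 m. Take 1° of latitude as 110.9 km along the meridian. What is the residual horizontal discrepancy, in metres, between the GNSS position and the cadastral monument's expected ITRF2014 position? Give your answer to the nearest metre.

30 m

Observed coordinate differences: Δφ = -0.00135°, Δλ = -0.00385°.
Converting to metres (1° lat = 110900 m, cos φ = 0.999461): observed ΔN = -149.7 m, observed ΔE = -426.7 m.
Subtracting the expected shift leaves a residual of -149.7 − (-179.2) = 29.5 m north and -426.7 − (-423.4) = -3.3 m east.
Residual distance = √(29.5² + (-3.3)²) = 29.7 m.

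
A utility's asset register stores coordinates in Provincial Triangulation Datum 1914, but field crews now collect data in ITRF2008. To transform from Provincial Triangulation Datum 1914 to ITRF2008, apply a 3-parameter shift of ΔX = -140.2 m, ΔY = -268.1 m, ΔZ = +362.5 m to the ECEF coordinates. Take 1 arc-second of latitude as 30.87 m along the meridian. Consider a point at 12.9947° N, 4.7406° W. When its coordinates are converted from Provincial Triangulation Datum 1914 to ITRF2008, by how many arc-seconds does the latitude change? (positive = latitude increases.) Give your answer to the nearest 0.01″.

Δφ = 12.30″

sin φ = 0.224861, cos φ = 0.974391, sin λ = -0.082645, cos λ = 0.996579.
North component: ΔN = −sin φ cos λ·ΔX − sin φ sin λ·ΔY + cos φ·ΔZ = −(0.224861)(0.996579)(-140.2) − (0.224861)(-0.082645)(-268.1) + (0.974391)(362.5) = 379.65 m.
1° of latitude spans 3600 × 30.87 = 111132 m, so Δφ = 379.65 / 111132 × 3600 = 12.298″.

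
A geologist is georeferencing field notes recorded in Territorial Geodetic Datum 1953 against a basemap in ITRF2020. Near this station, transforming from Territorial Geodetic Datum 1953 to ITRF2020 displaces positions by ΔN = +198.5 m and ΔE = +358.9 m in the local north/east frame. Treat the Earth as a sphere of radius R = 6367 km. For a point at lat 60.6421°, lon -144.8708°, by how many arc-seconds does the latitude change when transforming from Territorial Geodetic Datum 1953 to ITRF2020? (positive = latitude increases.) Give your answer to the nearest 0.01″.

Δφ = 6.43″

On a sphere of radius R, 1 rad of latitude = R, so Δφ = ΔN / R = 198.5 / 6367000 = 3.1176e-05 rad = 6.431″.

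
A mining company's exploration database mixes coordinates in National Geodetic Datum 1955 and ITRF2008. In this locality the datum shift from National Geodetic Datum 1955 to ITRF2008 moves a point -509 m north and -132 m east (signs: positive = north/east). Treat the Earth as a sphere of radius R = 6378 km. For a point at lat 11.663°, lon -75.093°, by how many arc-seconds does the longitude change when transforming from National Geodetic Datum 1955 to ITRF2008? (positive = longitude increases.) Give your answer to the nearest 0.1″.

At latitude 11.663°, cos φ = 0.979354.
One radian of longitude at latitude φ spans R cos φ, so Δλ = ΔE / (R cos φ) = -132.0 / (6378000 × 0.979354) = -2.1132e-05 rad = -4.359″.

Δλ = -4.4″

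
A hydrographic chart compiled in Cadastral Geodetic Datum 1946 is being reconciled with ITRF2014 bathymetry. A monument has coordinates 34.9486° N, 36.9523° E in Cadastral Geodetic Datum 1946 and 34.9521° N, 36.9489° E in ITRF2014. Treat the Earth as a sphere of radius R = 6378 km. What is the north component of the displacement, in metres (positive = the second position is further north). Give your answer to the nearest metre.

ΔN = 390 m

Δφ = 34.9521° − 34.9486° = +0.0035°; Δλ = 36.9489° − 36.9523° = -0.0034°.
1° along a meridian = πR/180 = 111317 m.
ΔN = Δφ × 111317 = 389.6 m; ΔE = Δλ × 111317 × cos(34.9486°) = -0.0034 × 111317 × 0.819666 = -310.2 m.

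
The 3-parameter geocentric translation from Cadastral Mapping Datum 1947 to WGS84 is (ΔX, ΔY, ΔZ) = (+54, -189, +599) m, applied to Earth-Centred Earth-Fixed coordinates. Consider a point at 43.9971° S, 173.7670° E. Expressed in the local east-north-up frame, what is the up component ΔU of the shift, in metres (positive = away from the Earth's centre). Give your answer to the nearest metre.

ΔU = -469 m

At φ = -43.9971°, λ = 173.7670°: sin φ = -0.694622, cos φ = 0.719375, sin λ = 0.108572, cos λ = -0.994089.
ΔU = cos φ cos λ·ΔX + cos φ sin λ·ΔY + sin φ·ΔZ = (0.719375)(-0.994089)(54) + (0.719375)(0.108572)(-189) + (-0.694622)(599) = -469.46 m.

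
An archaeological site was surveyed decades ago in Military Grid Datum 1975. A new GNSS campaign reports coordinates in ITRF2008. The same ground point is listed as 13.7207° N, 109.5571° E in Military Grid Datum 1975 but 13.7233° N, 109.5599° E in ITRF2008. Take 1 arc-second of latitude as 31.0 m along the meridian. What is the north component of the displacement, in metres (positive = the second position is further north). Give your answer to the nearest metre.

ΔN = 290 m

Δφ = 13.7233° − 13.7207° = +0.0026°; Δλ = 109.5599° − 109.5571° = +0.0028°.
1° of latitude = 3600 × 31.00 = 111600 m.
ΔN = Δφ × 111600 = 290.2 m; ΔE = Δλ × 111600 × cos(13.7207°) = +0.0028 × 111600 × 0.971463 = 303.6 m.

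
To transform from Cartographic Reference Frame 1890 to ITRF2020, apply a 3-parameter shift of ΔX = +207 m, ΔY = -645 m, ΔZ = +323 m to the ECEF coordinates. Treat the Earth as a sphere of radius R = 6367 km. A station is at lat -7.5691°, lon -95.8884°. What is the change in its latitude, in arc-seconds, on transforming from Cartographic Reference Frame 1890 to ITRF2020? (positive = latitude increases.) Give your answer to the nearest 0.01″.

Δφ = 13.02″

sin φ = -0.131722, cos φ = 0.991287, sin λ = -0.994724, cos λ = -0.102591.
North component: ΔN = −sin φ cos λ·ΔX − sin φ sin λ·ΔY + cos φ·ΔZ = −(-0.131722)(-0.102591)(207) − (-0.131722)(-0.994724)(-645) + (0.991287)(323) = 401.90 m.
1° of latitude spans πR/180 = 111125 m, so Δφ = 401.90 / 111125 × 3600 = 13.020″.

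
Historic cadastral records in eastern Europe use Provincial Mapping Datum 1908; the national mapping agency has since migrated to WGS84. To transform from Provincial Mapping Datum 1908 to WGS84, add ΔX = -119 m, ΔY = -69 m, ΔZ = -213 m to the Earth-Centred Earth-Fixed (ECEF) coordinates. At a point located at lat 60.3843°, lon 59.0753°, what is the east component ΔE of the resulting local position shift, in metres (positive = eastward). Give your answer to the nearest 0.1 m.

At φ = 60.3843°, λ = 59.0753°: sin φ = 0.869360, cos φ = 0.494180, sin λ = 0.857843, cos λ = 0.513911.
ΔE = −sin λ·ΔX + cos λ·ΔY = −(0.857843)·(-119) + (0.513911)·(-69) = 66.62 m.

ΔE = 66.6 m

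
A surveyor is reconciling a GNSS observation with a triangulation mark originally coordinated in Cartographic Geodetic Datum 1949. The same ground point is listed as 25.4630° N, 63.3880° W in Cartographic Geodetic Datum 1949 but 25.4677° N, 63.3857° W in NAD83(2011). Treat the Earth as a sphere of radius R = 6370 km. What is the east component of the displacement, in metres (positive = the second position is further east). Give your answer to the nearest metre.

ΔE = 231 m

Δφ = 25.4677° − 25.4630° = +0.0047°; Δλ = -63.3857° − -63.3880° = +0.0023°.
1° along a meridian = πR/180 = 111177 m.
ΔN = Δφ × 111177 = 522.5 m; ΔE = Δλ × 111177 × cos(25.4630°) = +0.0023 × 111177 × 0.902863 = 230.9 m.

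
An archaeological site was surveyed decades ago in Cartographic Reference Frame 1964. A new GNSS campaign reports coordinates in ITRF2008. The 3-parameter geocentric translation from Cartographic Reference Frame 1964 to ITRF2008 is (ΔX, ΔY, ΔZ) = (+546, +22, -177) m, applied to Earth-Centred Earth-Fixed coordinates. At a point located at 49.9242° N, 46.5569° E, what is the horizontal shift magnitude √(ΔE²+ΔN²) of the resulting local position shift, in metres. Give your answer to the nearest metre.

562 m

The local east axis at (φ, λ) is (−sin λ, cos λ, 0), so ΔE = −sin(46.5569°)·546 + cos(46.5569°)·22 = -381.30 m.
The local north axis is (−sin φ cos λ, −sin φ sin λ, cos φ), giving ΔN = -287.290 − 12.223 − 113.953 = -413.47 m.
Horizontal magnitude = √(ΔE² + ΔN²) = √((-381.30)² + (-413.47)²) = 562.44 m.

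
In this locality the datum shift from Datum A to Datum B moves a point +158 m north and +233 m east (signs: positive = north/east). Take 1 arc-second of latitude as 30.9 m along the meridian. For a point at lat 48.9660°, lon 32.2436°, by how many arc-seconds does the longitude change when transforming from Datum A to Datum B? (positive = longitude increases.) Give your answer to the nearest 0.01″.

Δλ = 11.49″

At latitude 48.9660°, cos φ = 0.656507.
1″ of longitude at this latitude = 30.90 × cos φ = 20.2861 m, so Δλ = 233.0 / 20.2861 = 11.486″.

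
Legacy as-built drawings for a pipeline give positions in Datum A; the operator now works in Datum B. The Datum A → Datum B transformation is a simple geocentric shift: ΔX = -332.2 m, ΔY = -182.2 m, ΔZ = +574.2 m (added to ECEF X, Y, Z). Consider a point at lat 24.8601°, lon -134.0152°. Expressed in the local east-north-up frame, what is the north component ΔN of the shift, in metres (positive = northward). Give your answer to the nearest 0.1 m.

ΔN = 368.9 m

The local north axis is (−sin φ cos λ, −sin φ sin λ, cos φ), giving ΔN = -97.041 − 55.086 + 520.993 = 368.87 m.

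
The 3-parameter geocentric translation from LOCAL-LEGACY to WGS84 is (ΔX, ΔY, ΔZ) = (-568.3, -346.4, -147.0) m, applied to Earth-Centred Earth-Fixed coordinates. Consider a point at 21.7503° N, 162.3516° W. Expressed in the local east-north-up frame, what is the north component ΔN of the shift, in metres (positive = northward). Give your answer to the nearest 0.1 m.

ΔN = -376.1 m

At φ = 21.7503°, λ = -162.3516°: sin φ = 0.370562, cos φ = 0.928808, sin λ = -0.303175, cos λ = -0.952935.
ΔN = −sin φ cos λ·ΔX − sin φ sin λ·ΔY + cos φ·ΔZ = −(0.370562)(-0.952935)(-568.3) − (0.370562)(-0.303175)(-346.4) + (0.928808)(-147.0) = -376.13 m.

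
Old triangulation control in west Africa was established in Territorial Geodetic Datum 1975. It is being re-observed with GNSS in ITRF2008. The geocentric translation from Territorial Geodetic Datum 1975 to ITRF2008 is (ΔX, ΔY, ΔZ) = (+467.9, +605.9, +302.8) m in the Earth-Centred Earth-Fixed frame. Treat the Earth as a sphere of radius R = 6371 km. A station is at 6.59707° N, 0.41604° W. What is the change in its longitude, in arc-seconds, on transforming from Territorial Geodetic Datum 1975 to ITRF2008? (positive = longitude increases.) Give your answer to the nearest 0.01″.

sin φ = 0.114886, cos φ = 0.993379, sin λ = -0.007261, cos λ = 0.999974.
East component: ΔE = −sin λ·ΔX + cos λ·ΔY = −(-0.007261)(467.9) + (0.999974)(605.9) = 609.28 m.
1° of latitude spans πR/180 = 111195 m; at latitude φ, 1° of longitude spans that × cos φ = 110458.7 m, so Δλ = 609.28 / 110458.7 × 3600 = 19.857″.

Δλ = 19.86″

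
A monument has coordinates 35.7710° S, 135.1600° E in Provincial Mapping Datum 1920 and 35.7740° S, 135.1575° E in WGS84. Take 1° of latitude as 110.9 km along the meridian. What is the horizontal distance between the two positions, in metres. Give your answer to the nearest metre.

Δφ = -35.7740° − -35.7710° = -0.0030°; Δλ = 135.1575° − 135.1600° = -0.0025°.
ΔN = Δφ × 110900 = -332.7 m; ΔE = Δλ × 110900 × cos(-35.7710°) = -0.0025 × 110900 × 0.811360 = -224.9 m.
Distance = √(ΔE² + ΔN²) = √((-224.9)² + (-332.7)²) = 401.6 m.

402 m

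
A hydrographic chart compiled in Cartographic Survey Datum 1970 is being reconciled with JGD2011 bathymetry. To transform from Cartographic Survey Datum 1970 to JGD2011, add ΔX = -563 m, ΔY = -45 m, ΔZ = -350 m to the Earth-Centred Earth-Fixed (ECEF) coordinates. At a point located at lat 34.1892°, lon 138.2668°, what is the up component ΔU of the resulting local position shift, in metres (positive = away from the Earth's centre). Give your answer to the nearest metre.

ΔU = 126 m

At φ = 34.1892°, λ = 138.2668°: sin φ = 0.561927, cos φ = 0.827187, sin λ = 0.665663, cos λ = -0.746253.
ΔU = cos φ cos λ·ΔX + cos φ sin λ·ΔY + sin φ·ΔZ = (0.827187)(-0.746253)(-563) + (0.827187)(0.665663)(-45) + (0.561927)(-350) = 126.08 m.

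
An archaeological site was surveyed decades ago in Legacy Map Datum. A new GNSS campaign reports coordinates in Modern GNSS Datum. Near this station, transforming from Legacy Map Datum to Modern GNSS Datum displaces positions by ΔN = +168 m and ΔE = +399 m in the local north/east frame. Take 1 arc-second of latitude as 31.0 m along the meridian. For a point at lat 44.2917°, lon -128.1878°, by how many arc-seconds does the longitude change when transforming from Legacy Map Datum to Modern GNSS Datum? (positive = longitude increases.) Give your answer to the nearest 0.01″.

Δλ = 17.98″

At latitude 44.2917°, cos φ = 0.715794.
1″ of longitude at this latitude = 31.00 × cos φ = 22.1896 m, so Δλ = 399.0 / 22.1896 = 17.981″.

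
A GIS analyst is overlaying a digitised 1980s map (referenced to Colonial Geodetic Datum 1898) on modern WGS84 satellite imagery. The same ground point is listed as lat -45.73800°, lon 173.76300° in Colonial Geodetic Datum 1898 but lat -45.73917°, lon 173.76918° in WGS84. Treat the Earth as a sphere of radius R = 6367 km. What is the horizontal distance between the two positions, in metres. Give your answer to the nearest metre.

497 m

Δφ = -45.73917° − -45.73800° = -0.00117°; Δλ = 173.76918° − 173.76300° = +0.00618°.
1° along a meridian = πR/180 = 111125 m.
ΔN = Δφ × 111125 = -130.0 m; ΔE = Δλ × 111125 × cos(-45.73800°) = +0.00618 × 111125 × 0.697940 = 479.3 m.
Distance = √(ΔE² + ΔN²) = √(479.3² + (-130.0)²) = 496.6 m.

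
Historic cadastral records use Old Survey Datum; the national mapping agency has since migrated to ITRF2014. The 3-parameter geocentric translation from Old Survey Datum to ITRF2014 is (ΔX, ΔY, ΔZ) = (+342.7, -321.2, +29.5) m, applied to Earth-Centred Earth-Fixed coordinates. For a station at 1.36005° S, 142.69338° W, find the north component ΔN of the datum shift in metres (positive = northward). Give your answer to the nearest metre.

ΔN = 28 m

At φ = -1.36005°, λ = -142.69338°: sin φ = -0.023735, cos φ = 0.999718, sin λ = -0.606080, cos λ = -0.795403.
ΔN = −sin φ cos λ·ΔX − sin φ sin λ·ΔY + cos φ·ΔZ = −(-0.023735)(-0.795403)(342.7) − (-0.023735)(-0.606080)(-321.2) + (0.999718)(29.5) = 27.64 m.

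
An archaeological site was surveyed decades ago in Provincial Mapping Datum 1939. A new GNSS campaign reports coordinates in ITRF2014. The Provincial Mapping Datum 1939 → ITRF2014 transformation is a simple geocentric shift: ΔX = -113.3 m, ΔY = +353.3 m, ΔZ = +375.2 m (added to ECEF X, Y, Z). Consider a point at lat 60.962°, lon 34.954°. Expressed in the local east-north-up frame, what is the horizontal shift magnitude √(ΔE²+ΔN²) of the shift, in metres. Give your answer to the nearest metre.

At φ = 60.962°, λ = 34.954°: sin φ = 0.874298, cos φ = 0.485390, sin λ = 0.572919, cos λ = 0.819612.
ΔE = −sin λ·ΔX + cos λ·ΔY = −(0.572919)·(-113.3) + (0.819612)·(353.3) = 354.48 m.
ΔN = −sin φ cos λ·ΔX − sin φ sin λ·ΔY + cos φ·ΔZ = −(0.874298)(0.819612)(-113.3) − (0.874298)(0.572919)(353.3) + (0.485390)(375.2) = 86.34 m.
Horizontal magnitude = √(ΔE² + ΔN²) = √(354.48² + 86.34²) = 364.84 m.

365 m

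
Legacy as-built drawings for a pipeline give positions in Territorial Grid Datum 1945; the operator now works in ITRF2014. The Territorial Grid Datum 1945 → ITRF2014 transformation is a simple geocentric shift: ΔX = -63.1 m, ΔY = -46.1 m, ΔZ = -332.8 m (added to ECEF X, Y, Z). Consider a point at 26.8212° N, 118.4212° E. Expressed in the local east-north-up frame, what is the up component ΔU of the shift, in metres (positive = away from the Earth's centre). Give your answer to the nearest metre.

ΔU = -160 m

The local up (radial) axis is (cos φ cos λ, cos φ sin λ, sin φ), giving ΔU = 26.802 − 36.182 − 150.162 = -159.54 m.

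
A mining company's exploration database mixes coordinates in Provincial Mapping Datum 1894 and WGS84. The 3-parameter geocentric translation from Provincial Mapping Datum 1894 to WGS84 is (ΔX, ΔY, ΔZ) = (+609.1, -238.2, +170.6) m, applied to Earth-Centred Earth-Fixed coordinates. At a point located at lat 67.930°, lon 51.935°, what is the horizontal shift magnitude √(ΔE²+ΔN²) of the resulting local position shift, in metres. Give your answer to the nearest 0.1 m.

At φ = 67.930°, λ = 51.935°: sin φ = 0.926725, cos φ = 0.375739, sin λ = 0.787312, cos λ = 0.616555.
ΔE = −sin λ·ΔX + cos λ·ΔY = −(0.787312)·(609.1) + (0.616555)·(-238.2) = -626.42 m.
ΔN = −sin φ cos λ·ΔX − sin φ sin λ·ΔY + cos φ·ΔZ = −(0.926725)(0.616555)(609.1) − (0.926725)(0.787312)(-238.2) + (0.375739)(170.6) = -110.13 m.
Horizontal magnitude = √(ΔE² + ΔN²) = √((-626.42)² + (-110.13)²) = 636.02 m.

636.0 m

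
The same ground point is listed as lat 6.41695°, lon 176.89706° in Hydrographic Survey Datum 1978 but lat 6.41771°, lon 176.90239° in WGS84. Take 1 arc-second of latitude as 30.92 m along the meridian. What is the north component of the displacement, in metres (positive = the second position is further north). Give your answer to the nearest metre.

Δφ = 6.41771° − 6.41695° = +0.00076°; Δλ = 176.90239° − 176.89706° = +0.00533°.
1° of latitude = 3600 × 30.92 = 111312 m.
ΔN = Δφ × 111312 = 84.6 m; ΔE = Δλ × 111312 × cos(6.41695°) = +0.00533 × 111312 × 0.993735 = 589.6 m.

ΔN = 85 m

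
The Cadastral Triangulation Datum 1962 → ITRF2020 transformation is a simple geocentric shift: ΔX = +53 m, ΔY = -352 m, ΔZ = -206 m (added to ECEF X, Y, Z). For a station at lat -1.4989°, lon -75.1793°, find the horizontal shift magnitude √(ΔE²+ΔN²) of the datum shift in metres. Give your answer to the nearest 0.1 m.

The local east axis at (φ, λ) is (−sin λ, cos λ, 0), so ΔE = −sin(-75.1793°)·53 + cos(-75.1793°)·(-352) = -38.80 m.
The local north axis is (−sin φ cos λ, −sin φ sin λ, cos φ), giving ΔN = 0.355 + 8.901 − 205.930 = -196.67 m.
Horizontal magnitude = √(ΔE² + ΔN²) = √((-38.80)² + (-196.67)²) = 200.47 m.

200.5 m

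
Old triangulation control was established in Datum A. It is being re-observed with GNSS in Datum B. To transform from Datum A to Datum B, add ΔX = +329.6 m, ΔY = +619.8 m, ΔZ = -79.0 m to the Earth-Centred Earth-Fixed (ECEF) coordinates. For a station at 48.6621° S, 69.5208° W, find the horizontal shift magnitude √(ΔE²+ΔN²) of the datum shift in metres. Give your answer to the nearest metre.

The local east axis at (φ, λ) is (−sin λ, cos λ, 0), so ΔE = −sin(-69.5208°)·329.6 + cos(-69.5208°)·619.8 = 525.62 m.
The local north axis is (−sin φ cos λ, −sin φ sin λ, cos φ), giving ΔN = 86.583 − 435.952 − 52.179 = -401.55 m.
Horizontal magnitude = √(ΔE² + ΔN²) = √(525.62² + (-401.55)²) = 661.45 m.

661 m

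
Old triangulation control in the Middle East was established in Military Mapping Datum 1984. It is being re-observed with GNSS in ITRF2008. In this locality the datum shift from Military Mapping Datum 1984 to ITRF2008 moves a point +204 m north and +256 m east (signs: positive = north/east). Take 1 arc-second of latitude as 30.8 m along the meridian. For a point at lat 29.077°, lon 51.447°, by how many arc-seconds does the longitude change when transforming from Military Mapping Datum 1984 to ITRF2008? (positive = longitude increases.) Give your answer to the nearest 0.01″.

Δλ = 9.51″

At latitude 29.077°, cos φ = 0.873967.
1″ of longitude at this latitude = 30.80 × cos φ = 26.9182 m, so Δλ = 256.0 / 26.9182 = 9.510″.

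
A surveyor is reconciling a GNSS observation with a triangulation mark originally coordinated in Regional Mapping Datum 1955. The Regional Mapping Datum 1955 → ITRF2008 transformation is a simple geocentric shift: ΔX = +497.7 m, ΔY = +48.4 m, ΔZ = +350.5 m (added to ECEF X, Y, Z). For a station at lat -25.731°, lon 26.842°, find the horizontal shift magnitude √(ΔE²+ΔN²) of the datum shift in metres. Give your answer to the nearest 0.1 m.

At φ = -25.731°, λ = 26.842°: sin φ = -0.434147, cos φ = 0.900842, sin λ = 0.451532, cos λ = 0.892255.
ΔE = −sin λ·ΔX + cos λ·ΔY = −(0.451532)·(497.7) + (0.892255)·(48.4) = -181.54 m.
ΔN = −sin φ cos λ·ΔX − sin φ sin λ·ΔY + cos φ·ΔZ = −(-0.434147)(0.892255)(497.7) − (-0.434147)(0.451532)(48.4) + (0.900842)(350.5) = 518.03 m.
Horizontal magnitude = √(ΔE² + ΔN²) = √((-181.54)² + 518.03²) = 548.92 m.

548.9 m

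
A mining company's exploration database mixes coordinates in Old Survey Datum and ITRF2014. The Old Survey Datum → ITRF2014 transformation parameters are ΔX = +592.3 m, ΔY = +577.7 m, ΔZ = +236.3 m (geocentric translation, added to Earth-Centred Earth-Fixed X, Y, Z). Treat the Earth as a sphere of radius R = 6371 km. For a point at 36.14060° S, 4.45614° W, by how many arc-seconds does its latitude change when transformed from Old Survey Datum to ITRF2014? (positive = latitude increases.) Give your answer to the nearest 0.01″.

sin φ = -0.589769, cos φ = 0.807572, sin λ = -0.077696, cos λ = 0.996977.
North component: ΔN = −sin φ cos λ·ΔX − sin φ sin λ·ΔY + cos φ·ΔZ = −(-0.589769)(0.996977)(592.3) − (-0.589769)(-0.077696)(577.7) + (0.807572)(236.3) = 512.62 m.
1° of latitude spans πR/180 = 111195 m, so Δφ = 512.62 / 111195 × 3600 = 16.596″.

Δφ = 16.60″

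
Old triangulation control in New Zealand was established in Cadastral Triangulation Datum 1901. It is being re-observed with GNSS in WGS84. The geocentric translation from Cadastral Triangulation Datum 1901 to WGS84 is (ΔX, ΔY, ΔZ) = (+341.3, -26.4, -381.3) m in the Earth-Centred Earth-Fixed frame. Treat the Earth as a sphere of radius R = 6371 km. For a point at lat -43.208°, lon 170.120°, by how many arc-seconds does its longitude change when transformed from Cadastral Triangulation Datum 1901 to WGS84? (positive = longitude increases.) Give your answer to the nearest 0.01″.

sin φ = -0.684649, cos φ = 0.728873, sin λ = 0.171585, cos λ = -0.985169.
East component: ΔE = −sin λ·ΔX + cos λ·ΔY = −(0.171585)(341.3) + (-0.985169)(-26.4) = -32.55 m.
1° of latitude spans πR/180 = 111195 m; at latitude φ, 1° of longitude spans that × cos φ = 81047.0 m, so Δλ = -32.55 / 81047.0 × 3600 = -1.446″.

Δλ = -1.45″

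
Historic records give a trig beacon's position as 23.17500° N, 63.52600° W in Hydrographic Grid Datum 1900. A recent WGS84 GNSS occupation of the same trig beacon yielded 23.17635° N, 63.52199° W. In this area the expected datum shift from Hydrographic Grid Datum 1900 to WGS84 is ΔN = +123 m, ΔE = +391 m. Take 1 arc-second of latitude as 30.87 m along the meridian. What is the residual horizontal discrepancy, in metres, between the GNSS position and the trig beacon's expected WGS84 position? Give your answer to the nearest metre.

33 m

Observed coordinate differences: Δφ = +0.00135°, Δλ = +0.00401°.
Converting to metres (1° lat = 111132 m, cos φ = 0.919307): observed ΔN = 150.0 m, observed ΔE = 409.7 m.
Subtracting the expected shift leaves a residual of 150.0 − (123) = 27.0 m north and 409.7 − (391) = 18.7 m east.
Residual distance = √(27.0² + 18.7²) = 32.9 m.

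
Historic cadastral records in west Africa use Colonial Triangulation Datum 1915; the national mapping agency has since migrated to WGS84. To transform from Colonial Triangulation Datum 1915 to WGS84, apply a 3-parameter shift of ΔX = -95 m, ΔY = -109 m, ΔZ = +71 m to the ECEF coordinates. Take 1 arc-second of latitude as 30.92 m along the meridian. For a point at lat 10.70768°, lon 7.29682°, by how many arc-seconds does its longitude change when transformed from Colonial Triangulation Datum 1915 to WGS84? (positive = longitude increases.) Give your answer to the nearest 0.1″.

Δλ = -3.2″

sin φ = 0.185798, cos φ = 0.982588, sin λ = 0.127010, cos λ = 0.991901.
East component: ΔE = −sin λ·ΔX + cos λ·ΔY = −(0.127010)(-95) + (0.991901)(-109) = -96.05 m.
1° of latitude spans 3600 × 30.92 = 111312 m; at latitude φ, 1° of longitude spans that × cos φ = 109373.8 m, so Δλ = -96.05 / 109373.8 × 3600 = -3.161″.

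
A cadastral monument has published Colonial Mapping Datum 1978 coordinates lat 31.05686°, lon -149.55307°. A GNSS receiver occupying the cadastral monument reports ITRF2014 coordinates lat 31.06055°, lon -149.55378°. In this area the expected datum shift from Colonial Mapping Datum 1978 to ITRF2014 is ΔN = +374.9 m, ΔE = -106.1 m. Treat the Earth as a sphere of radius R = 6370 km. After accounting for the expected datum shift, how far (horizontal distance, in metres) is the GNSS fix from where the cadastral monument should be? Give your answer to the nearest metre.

Observed coordinate differences: Δφ = +0.00369°, Δλ = -0.00071°.
Converting to metres (1° lat = 111177 m, cos φ = 0.856656): observed ΔN = 410.2 m, observed ΔE = -67.6 m.
Subtracting the expected shift leaves a residual of 410.2 − (374.9) = 35.3 m north and -67.6 − (-106.1) = 38.5 m east.
Residual distance = √(35.3² + 38.5²) = 52.2 m.

52 m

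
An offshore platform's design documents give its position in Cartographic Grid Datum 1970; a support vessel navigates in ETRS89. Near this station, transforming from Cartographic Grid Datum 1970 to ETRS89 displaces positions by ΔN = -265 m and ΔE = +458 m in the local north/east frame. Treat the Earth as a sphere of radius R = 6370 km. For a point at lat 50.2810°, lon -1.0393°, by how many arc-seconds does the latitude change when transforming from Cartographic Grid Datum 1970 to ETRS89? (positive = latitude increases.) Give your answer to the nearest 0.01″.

Δφ = -8.58″

On a sphere of radius R, 1 rad of latitude = R, so Δφ = ΔN / R = -265.0 / 6370000 = -4.1601e-05 rad = -8.581″.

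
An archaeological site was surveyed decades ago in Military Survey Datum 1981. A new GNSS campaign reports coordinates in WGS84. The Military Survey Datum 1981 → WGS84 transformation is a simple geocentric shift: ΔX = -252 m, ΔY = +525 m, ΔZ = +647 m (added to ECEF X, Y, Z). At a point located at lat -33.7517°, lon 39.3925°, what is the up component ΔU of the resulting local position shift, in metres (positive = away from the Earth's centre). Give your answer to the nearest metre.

ΔU = -244 m

The local up (radial) axis is (cos φ cos λ, cos φ sin λ, sin φ), giving ΔU = -161.925 + 277.024 − 359.470 = -244.37 m.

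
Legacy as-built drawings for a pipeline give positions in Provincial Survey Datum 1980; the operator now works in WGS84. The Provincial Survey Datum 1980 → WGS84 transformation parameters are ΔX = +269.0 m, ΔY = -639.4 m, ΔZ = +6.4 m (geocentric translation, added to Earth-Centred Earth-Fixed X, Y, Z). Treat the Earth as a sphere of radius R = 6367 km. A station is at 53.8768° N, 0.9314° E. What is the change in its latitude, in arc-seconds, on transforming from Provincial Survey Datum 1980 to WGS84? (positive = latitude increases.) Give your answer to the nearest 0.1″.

sin φ = 0.807751, cos φ = 0.589523, sin λ = 0.016255, cos λ = 0.999868.
North component: ΔN = −sin φ cos λ·ΔX − sin φ sin λ·ΔY + cos φ·ΔZ = −(0.807751)(0.999868)(269.0) − (0.807751)(0.016255)(-639.4) + (0.589523)(6.4) = -205.09 m.
1° of latitude spans πR/180 = 111125 m, so Δφ = -205.09 / 111125 × 3600 = -6.644″.

Δφ = -6.6″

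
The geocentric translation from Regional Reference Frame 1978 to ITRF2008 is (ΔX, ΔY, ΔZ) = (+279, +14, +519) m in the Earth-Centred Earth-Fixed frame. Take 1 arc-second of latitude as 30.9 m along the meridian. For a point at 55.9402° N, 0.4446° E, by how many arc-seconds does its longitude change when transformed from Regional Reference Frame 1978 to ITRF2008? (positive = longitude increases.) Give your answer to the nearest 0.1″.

Δλ = 0.7″

sin φ = 0.828453, cos φ = 0.560058, sin λ = 0.007760, cos λ = 0.999970.
East component: ΔE = −sin λ·ΔX + cos λ·ΔY = −(0.007760)(279) + (0.999970)(14) = 11.83 m.
1° of latitude spans 3600 × 30.90 = 111240 m; at latitude φ, 1° of longitude spans that × cos φ = 62300.8 m, so Δλ = 11.83 / 62300.8 × 3600 = 0.684″.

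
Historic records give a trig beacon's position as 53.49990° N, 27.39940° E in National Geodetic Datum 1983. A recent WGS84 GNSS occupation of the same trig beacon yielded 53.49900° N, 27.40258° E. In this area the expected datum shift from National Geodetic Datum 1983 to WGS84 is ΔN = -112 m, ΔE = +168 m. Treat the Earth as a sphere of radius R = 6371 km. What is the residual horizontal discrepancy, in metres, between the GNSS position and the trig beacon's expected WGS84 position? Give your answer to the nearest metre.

44 m

Observed coordinate differences: Δφ = -0.00090°, Δλ = +0.00318°.
Converting to metres (1° lat = 111195 m, cos φ = 0.594824): observed ΔN = -100.1 m, observed ΔE = 210.3 m.
Subtracting the expected shift leaves a residual of -100.1 − (-112) = 11.9 m north and 210.3 − (168) = 42.3 m east.
Residual distance = √(11.9² + 42.3²) = 44.0 m.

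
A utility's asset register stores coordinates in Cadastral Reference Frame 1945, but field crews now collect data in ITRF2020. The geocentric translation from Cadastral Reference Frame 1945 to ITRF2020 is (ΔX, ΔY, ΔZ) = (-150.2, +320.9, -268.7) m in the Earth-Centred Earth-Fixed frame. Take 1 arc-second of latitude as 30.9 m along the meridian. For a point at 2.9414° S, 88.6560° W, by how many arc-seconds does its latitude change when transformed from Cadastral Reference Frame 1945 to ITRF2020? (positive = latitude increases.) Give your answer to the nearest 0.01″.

Δφ = -9.22″

sin φ = -0.051315, cos φ = 0.998683, sin λ = -0.999725, cos λ = 0.023455.
North component: ΔN = −sin φ cos λ·ΔX − sin φ sin λ·ΔY + cos φ·ΔZ = −(-0.051315)(0.023455)(-150.2) − (-0.051315)(-0.999725)(320.9) + (0.998683)(-268.7) = -284.99 m.
1° of latitude spans 3600 × 30.90 = 111240 m, so Δφ = -284.99 / 111240 × 3600 = -9.223″.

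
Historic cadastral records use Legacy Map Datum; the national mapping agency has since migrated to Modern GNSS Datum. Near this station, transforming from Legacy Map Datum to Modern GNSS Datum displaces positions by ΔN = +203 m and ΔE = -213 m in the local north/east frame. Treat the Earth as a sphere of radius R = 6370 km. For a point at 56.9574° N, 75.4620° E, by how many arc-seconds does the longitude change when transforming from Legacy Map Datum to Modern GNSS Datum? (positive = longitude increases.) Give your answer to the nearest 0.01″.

At latitude 56.9574°, cos φ = 0.545262.
One radian of longitude at latitude φ spans R cos φ, so Δλ = ΔE / (R cos φ) = -213.0 / (6370000 × 0.545262) = -6.1325e-05 rad = -12.649″.

Δλ = -12.65″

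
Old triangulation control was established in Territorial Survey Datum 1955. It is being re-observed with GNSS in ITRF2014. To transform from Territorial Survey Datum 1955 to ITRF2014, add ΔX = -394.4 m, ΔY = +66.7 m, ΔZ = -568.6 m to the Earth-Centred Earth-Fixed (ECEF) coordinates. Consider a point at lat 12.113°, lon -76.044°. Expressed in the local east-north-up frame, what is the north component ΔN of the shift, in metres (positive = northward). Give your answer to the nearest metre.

ΔN = -522 m

The local north axis is (−sin φ cos λ, −sin φ sin λ, cos φ), giving ΔN = 19.960 + 13.583 − 555.940 = -522.40 m.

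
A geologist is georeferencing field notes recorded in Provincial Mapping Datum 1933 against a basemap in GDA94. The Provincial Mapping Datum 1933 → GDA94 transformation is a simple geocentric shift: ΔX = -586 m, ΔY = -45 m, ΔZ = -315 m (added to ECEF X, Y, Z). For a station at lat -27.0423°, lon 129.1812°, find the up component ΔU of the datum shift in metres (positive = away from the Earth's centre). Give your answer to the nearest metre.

The local up (radial) axis is (cos φ cos λ, cos φ sin λ, sin φ), giving ΔU = 329.744 − 31.068 + 143.214 = 441.89 m.

ΔU = 442 m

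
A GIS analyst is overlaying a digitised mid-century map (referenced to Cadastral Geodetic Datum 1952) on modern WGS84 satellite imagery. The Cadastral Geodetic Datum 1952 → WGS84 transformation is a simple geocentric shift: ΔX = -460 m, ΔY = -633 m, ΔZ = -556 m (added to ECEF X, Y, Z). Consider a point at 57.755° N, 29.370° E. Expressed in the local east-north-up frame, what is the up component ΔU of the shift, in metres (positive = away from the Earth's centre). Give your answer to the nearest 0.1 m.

ΔU = -849.8 m

At φ = 57.755°, λ = 29.370°: sin φ = 0.845774, cos φ = 0.533541, sin λ = 0.490448, cos λ = 0.871471.
ΔU = cos φ cos λ·ΔX + cos φ sin λ·ΔY + sin φ·ΔZ = (0.533541)(0.871471)(-460) + (0.533541)(0.490448)(-633) + (0.845774)(-556) = -849.77 m.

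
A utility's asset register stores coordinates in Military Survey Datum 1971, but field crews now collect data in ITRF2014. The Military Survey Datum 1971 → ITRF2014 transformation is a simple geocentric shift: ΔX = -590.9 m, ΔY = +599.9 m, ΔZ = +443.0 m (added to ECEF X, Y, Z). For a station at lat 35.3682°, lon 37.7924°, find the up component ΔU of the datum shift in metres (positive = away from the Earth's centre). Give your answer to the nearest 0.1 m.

ΔU = 175.4 m

At φ = 35.3682°, λ = 37.7924°: sin φ = 0.578829, cos φ = 0.815449, sin λ = 0.612802, cos λ = 0.790236.
ΔU = cos φ cos λ·ΔX + cos φ sin λ·ΔY + sin φ·ΔZ = (0.815449)(0.790236)(-590.9) + (0.815449)(0.612802)(599.9) + (0.578829)(443.0) = 175.42 m.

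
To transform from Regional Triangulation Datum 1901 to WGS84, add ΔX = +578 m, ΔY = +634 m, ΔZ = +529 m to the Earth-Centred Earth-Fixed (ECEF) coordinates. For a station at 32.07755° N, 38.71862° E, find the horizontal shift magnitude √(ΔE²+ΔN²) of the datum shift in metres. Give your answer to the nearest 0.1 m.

133.1 m

At φ = 32.07755°, λ = 38.71862°: sin φ = 0.531067, cos φ = 0.847330, sin λ = 0.625496, cos λ = 0.780227.
ΔE = −sin λ·ΔX + cos λ·ΔY = −(0.625496)·(578) + (0.780227)·(634) = 133.13 m.
ΔN = −sin φ cos λ·ΔX − sin φ sin λ·ΔY + cos φ·ΔZ = −(0.531067)(0.780227)(578) − (0.531067)(0.625496)(634) + (0.847330)(529) = -1.86 m.
Horizontal magnitude = √(ΔE² + ΔN²) = √(133.13² + (-1.86)²) = 133.14 m.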